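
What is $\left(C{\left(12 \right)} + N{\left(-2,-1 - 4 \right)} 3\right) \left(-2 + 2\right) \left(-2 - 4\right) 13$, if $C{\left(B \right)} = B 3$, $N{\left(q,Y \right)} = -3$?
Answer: $0$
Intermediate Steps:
$C{\left(B \right)} = 3 B$
$\left(C{\left(12 \right)} + N{\left(-2,-1 - 4 \right)} 3\right) \left(-2 + 2\right) \left(-2 - 4\right) 13 = \left(3 \cdot 12 - 9\right) \left(-2 + 2\right) \left(-2 - 4\right) 13 = \left(36 - 9\right) 0 \left(-6\right) 13 = 27 \cdot 0 \cdot 13 = 27 \cdot 0 = 0$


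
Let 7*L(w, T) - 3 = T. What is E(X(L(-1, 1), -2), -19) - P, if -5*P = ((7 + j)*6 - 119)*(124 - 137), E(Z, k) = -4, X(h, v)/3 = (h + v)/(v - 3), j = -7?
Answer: 1527/5 ≈ 305.40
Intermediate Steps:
L(w, T) = 3/7 + T/7
X(h, v) = 3*(h + v)/(-3 + v) (X(h, v) = 3*((h + v)/(v - 3)) = 3*((h + v)/(-3 + v)) = 3*(h + v)/(-3 + v))
P = -1547/5 (P = -((7 - 7)*6 - 119)*(124 - 137)/5 = -(0*6 - 119)*(-13)/5 = -(0 - 119)*(-13)/5 = -(-119)*(-13)/5 = -⅕*1547 = -1547/5 ≈ -309.40)
E(X(L(-1, 1), -2), -19) - P = -4 - 1*(-1547/5) = -4 + 1547/5 = 1527/5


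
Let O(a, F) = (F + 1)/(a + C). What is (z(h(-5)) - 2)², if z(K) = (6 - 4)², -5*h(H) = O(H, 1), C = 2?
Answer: 4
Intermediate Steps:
O(a, F) = (1 + F)/(2 + a) (O(a, F) = (F + 1)/(a + 2) = (1 + F)/(2 + a))
h(H) = -2/(5*(2 + H)) (h(H) = -(1 + 1)/(5*(2 + H)) = -2/(5*(2 + H)))
z(K) = 4 (z(K) = 2² = 4)
(z(h(-5)) - 2)² = (4 - 2)² = 2² = 4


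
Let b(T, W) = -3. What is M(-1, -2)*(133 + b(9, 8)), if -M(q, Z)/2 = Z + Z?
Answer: 1040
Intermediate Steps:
M(q, Z) = -4*Z (M(q, Z) = -2*(Z + Z) = -4*Z)
M(-1, -2)*(133 + b(9, 8)) = (-4*(-2))*(133 - 3) = 8*130 = 1040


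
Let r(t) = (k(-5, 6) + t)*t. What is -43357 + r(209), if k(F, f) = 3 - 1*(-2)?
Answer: 1369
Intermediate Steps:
k(F, f) = 5 (k(F, f) = 3 + 2 = 5)
r(t) = t*(5 + t) (r(t) = (5 + t)*t = t*(5 + t))
-43357 + r(209) = -43357 + 209*(5 + 209) = -43357 + 209*214 = -43357 + 44726 = 1369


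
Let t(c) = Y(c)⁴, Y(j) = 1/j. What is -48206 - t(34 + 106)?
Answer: -18518816960001/384160000 ≈ -48206.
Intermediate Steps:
t(c) = c⁻⁴ (t(c) = (1/c)⁴ = c⁻⁴)
-48206 - t(34 + 106) = -48206 - 1/(34 + 106)⁴ = -48206 - 1/140⁴ = -48206 - 1*1/384160000 = -48206 - 1/384160000 = -18518816960001/384160000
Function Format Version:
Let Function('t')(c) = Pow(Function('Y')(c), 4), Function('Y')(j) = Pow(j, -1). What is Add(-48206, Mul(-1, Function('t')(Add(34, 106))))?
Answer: Rational(-18518816960001, 384160000) ≈ -48206.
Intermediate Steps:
Function('t')(c) = Pow(c, -4) (Function('t')(c) = Pow(Pow(c, -1), 4) = Pow(c, -4))
Add(-48206, Mul(-1, Function('t')(Add(34, 106)))) = Add(-48206, Mul(-1, Pow(Add(34, 106), -4))) = Add(-48206, Mul(-1, Pow(140, -4))) = Add(-48206, Mul(-1, Rational(1, 384160000))) = Add(-48206, Rational(-1, 384160000)) = Rational(-18518816960001, 384160000)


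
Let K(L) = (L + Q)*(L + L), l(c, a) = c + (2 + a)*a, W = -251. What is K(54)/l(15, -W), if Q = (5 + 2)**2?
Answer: 5562/31759 ≈ 0.17513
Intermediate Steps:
Q = 49 (Q = 7**2 = 49)
l(c, a) = c + a*(2 + a)
K(L) = 2*L*(49 + L) (K(L) = (L + 49)*(L + L) = (49 + L)*(2*L) = 2*L*(49 + L))
K(54)/l(15, -W) = (2*54*(49 + 54))/(15 + (-1*(-251))**2 + 2*(-1*(-251))) = (2*54*103)/(15 + 251**2 + 2*251) = 11124/(15 + 63001 + 502) = 11124/63518 = 11124*(1/63518) = 5562/31759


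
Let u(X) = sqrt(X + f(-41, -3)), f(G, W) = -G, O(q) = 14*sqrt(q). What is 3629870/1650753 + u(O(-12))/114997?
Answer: 3629870/1650753 + sqrt(41 + 28*I*sqrt(3))/114997 ≈ 2.199 + 2.9171e-5*I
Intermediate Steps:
u(X) = sqrt(41 + X) (u(X) = sqrt(X - 1*(-41)) = sqrt(X + 41) = sqrt(41 + X))
3629870/1650753 + u(O(-12))/114997 = 3629870/1650753 + sqrt(41 + 14*sqrt(-12))/114997 = 3629870*(1/1650753) + sqrt(41 + 14*(2*I*sqrt(3)))*(1/114997) = 3629870/1650753 + sqrt(41 + 28*I*sqrt(3))*(1/114997) = 3629870/1650753 + sqrt(41 + 28*I*sqrt(3))/114997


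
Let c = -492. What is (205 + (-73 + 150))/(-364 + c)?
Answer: -141/428 ≈ -0.32944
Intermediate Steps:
(205 + (-73 + 150))/(-364 + c) = (205 + (-73 + 150))/(-364 - 492) = (205 + 77)/(-856) = 282*(-1/856) = -141/428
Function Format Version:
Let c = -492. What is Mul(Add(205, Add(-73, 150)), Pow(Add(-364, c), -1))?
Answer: Rational(-141, 428) ≈ -0.32944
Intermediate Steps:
Mul(Add(205, Add(-73, 150)), Pow(Add(-364, c), -1)) = Mul(Add(205, Add(-73, 150)), Pow(Add(-364, -492), -1)) = Mul(Add(205, 77), Pow(-856, -1)) = Mul(282, Rational(-1, 856)) = Rational(-141, 428)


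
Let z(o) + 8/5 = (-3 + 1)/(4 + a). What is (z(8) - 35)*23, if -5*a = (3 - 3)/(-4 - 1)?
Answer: -8533/10 ≈ -853.30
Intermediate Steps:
a = 0 (a = -(3 - 3)/(5*(-4 - 1)) = -0/(-5) = -0*(-1)/5 = -⅕*0 = 0)
z(o) = -21/10 (z(o) = -8/5 + (-3 + 1)/(4 + 0) = -8/5 - 2/4 = -8/5 - 2*¼ = -8/5 - ½ = -21/10)
(z(8) - 35)*23 = (-21/10 - 35)*23 = -371/10*23 = -8533/10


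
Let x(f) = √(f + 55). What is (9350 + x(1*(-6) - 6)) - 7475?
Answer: 1875 + √43 ≈ 1881.6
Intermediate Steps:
x(f) = √(55 + f)
(9350 + x(1*(-6) - 6)) - 7475 = (9350 + √(55 + (1*(-6) - 6))) - 7475 = (9350 + √(55 + (-6 - 6))) - 7475 = (9350 + √(55 - 12)) - 7475 = (9350 + √43) - 7475 = 1875 + √43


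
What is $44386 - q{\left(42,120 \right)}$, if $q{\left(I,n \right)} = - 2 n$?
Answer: $44626$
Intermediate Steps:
$44386 - q{\left(42,120 \right)} = 44386 - \left(-2\right) 120 = 44386 - -240 = 44386 + 240 = 44626$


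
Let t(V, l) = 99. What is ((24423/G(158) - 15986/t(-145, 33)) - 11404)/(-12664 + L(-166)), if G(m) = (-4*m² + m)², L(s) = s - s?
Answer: 11380767511720451/12461748691338144 ≈ 0.91326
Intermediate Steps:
L(s) = 0
G(m) = (m - 4*m²)²
((24423/G(158) - 15986/t(-145, 33)) - 11404)/(-12664 + L(-166)) = ((24423/((158²*(-1 + 4*158)²)) - 15986/99) - 11404)/(-12664 + 0) = ((24423/((24964*(-1 + 632)²)) - 15986*1/99) - 11404)/(-12664) = ((24423/((24964*631²)) - 15986/99) - 11404)*(-1/12664) = ((24423/((24964*398161)) - 15986/99) - 11404)*(-1/12664) = ((24423/9939691204 - 15986/99) - 11404)*(-1/12664) = (-158895901169267/984029429196 - 11404)*(-1/12664) = -11380767511720451/984029429196*(-1/12664) = 11380767511720451/12461748691338144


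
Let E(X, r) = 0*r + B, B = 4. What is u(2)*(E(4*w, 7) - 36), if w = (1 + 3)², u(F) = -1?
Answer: 32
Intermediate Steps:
w = 16 (w = 4² = 16)
E(X, r) = 4 (E(X, r) = 0*r + 4 = 0 + 4 = 4)
u(2)*(E(4*w, 7) - 36) = -(4 - 36) = -1*(-32) = 32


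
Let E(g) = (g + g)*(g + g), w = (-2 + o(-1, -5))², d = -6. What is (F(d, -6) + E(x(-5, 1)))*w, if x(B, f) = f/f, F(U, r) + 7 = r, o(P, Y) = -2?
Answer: -144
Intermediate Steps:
F(U, r) = -7 + r
x(B, f) = 1
w = 16 (w = (-2 - 2)² = (-4)² = 16)
E(g) = 4*g² (E(g) = (2*g)*(2*g) = 4*g²)
(F(d, -6) + E(x(-5, 1)))*w = ((-7 - 6) + 4*1²)*16 = (-13 + 4*1)*16 = (-13 + 4)*16 = -9*16 = -144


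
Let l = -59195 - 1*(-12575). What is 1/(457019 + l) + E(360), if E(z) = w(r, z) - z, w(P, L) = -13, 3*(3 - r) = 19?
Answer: -153078826/410399 ≈ -373.00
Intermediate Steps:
r = -10/3 (r = 3 - ⅓*19 = 3 - 19/3 = -10/3 ≈ -3.3333)
l = -46620 (l = -59195 + 12575 = -46620)
E(z) = -13 - z
1/(457019 + l) + E(360) = 1/(457019 - 46620) + (-13 - 1*360) = 1/410399 + (-13 - 360) = 1/410399 - 373 = -153078826/410399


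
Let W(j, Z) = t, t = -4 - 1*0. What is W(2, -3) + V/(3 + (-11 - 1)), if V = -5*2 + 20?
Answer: -46/9 ≈ -5.1111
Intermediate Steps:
t = -4 (t = -4 + 0 = -4)
W(j, Z) = -4
V = 10 (V = -1*10 + 20 = -10 + 20 = 10)
W(2, -3) + V/(3 + (-11 - 1)) = -4 + 10/(3 + (-11 - 1)) = -4 + 10/(3 - 12) = -4 + 10/(-9) = -4 + 10*(-⅑) = -4 - 10/9 = -46/9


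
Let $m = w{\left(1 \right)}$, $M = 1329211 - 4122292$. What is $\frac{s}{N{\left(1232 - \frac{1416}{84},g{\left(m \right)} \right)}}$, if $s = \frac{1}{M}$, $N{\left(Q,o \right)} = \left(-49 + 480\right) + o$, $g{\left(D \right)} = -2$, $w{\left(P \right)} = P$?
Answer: $- \frac{1}{1198231749} \approx -8.3456 \cdot 10^{-10}$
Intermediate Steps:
$M = -2793081$ ($M = 1329211 - 4122292 = -2793081$)
$m = 1$
$N{\left(Q,o \right)} = 431 + o$
$s = - \frac{1}{2793081}$ ($s = \frac{1}{-2793081} = - \frac{1}{2793081} \approx -3.5803 \cdot 10^{-7}$)
$\frac{s}{N{\left(1232 - \frac{1416}{84},g{\left(m \right)} \right)}} = - \frac{1}{2793081 \left(431 - 2\right)} = - \frac{1}{2793081 \cdot 429} = \left(- \frac{1}{2793081}\right) \frac{1}{429} = - \frac{1}{1198231749}$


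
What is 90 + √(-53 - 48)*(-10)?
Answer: 90 - 10*I*√101 ≈ 90.0 - 100.5*I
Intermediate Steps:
90 + √(-53 - 48)*(-10) = 90 + √(-101)*(-10) = 90 + (I*√101)*(-10) = 90 - 10*I*√101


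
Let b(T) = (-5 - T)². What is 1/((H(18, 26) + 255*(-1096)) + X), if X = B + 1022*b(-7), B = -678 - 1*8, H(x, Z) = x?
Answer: -1/276060 ≈ -3.6224e-6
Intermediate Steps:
B = -686 (B = -678 - 8 = -686)
X = 3402 (X = -686 + 1022*(5 - 7)² = -686 + 1022*(-2)² = -686 + 1022*4 = -686 + 4088 = 3402)
1/((H(18, 26) + 255*(-1096)) + X) = 1/((18 + 255*(-1096)) + 3402) = 1/((18 - 279480) + 3402) = 1/(-279462 + 3402) = 1/(-276060) = -1/276060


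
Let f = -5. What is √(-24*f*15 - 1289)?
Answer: √511 ≈ 22.605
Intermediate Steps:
√(-24*f*15 - 1289) = √(-24*(-5)*15 - 1289) = √(120*15 - 1289) = √(1800 - 1289) = √511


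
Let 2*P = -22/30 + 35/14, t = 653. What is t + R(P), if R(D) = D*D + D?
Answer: 2356789/3600 ≈ 654.66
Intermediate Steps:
P = 53/60 (P = (-22/30 + 35/14)/2 = (-22*1/30 + 35*(1/14))/2 = (-11/15 + 5/2)/2 = (½)*(53/30) = 53/60 ≈ 0.88333)
R(D) = D + D² (R(D) = D² + D = D + D²)
t + R(P) = 653 + 53*(1 + 53/60)/60 = 653 + (53/60)*(113/60) = 653 + 5989/3600 = 2356789/3600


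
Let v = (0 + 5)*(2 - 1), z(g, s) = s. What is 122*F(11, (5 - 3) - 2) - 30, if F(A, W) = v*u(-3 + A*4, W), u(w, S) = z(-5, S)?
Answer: -30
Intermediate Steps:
u(w, S) = S
v = 5 (v = 5*1 = 5)
F(A, W) = 5*W
122*F(11, (5 - 3) - 2) - 30 = 122*(5*((5 - 3) - 2)) - 30 = 122*(5*(2 - 2)) - 30 = 122*(5*0) - 30 = 122*0 - 30 = 0 - 30 = -30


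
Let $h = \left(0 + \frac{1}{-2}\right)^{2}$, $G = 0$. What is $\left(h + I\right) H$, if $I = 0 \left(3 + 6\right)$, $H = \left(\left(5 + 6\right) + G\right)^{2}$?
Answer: $\frac{121}{4} \approx 30.25$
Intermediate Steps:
$H = 121$ ($H = \left(\left(5 + 6\right) + 0\right)^{2} = \left(11 + 0\right)^{2} = 11^{2} = 121$)
$I = 0$ ($I = 0 \cdot 9 = 0$)
$h = \frac{1}{4}$ ($h = \left(0 - \frac{1}{2}\right)^{2} = \left(- \frac{1}{2}\right)^{2} = \frac{1}{4} \approx 0.25$)
$\left(h + I\right) H = \left(\frac{1}{4} + 0\right) 121 = \frac{1}{4} \cdot 121 = \frac{121}{4}$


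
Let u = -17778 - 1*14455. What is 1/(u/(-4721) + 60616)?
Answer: 4721/286200369 ≈ 1.6495e-5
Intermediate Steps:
u = -32233 (u = -17778 - 14455 = -32233)
1/(u/(-4721) + 60616) = 1/(-32233/(-4721) + 60616) = 1/(-32233*(-1/4721) + 60616) = 1/(32233/4721 + 60616) = 1/(286200369/4721) = 4721/286200369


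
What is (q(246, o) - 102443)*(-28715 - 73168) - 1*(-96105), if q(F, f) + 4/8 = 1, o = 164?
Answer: 20874490665/2 ≈ 1.0437e+10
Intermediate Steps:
q(F, f) = ½ (q(F, f) = -½ + 1 = ½)
(q(246, o) - 102443)*(-28715 - 73168) - 1*(-96105) = (½ - 102443)*(-28715 - 73168) - 1*(-96105) = -204885/2*(-101883) + 96105 = 20874298455/2 + 96105 = 20874490665/2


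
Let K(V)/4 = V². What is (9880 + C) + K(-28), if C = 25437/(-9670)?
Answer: 125839283/9670 ≈ 13013.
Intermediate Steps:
C = -25437/9670 (C = 25437*(-1/9670) = -25437/9670 ≈ -2.6305)
K(V) = 4*V²
(9880 + C) + K(-28) = (9880 - 25437/9670) + 4*(-28)² = 95514163/9670 + 4*784 = 95514163/9670 + 3136 = 125839283/9670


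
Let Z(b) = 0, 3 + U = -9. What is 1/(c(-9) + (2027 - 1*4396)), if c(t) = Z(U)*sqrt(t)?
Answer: -1/2369 ≈ -0.00042212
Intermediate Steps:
U = -12 (U = -3 - 9 = -12)
c(t) = 0 (c(t) = 0*sqrt(t) = 0)
1/(c(-9) + (2027 - 1*4396)) = 1/(0 + (2027 - 1*4396)) = 1/(0 + (2027 - 4396)) = 1/(0 - 2369) = 1/(-2369) = -1/2369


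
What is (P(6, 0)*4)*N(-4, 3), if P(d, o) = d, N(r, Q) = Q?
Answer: 72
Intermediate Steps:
(P(6, 0)*4)*N(-4, 3) = (6*4)*3 = 24*3 = 72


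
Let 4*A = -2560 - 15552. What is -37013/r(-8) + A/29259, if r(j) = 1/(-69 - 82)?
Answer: 163527463889/29259 ≈ 5.5890e+6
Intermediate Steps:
r(j) = -1/151 (r(j) = 1/(-151) = -1/151)
A = -4528 (A = (-2560 - 15552)/4 = (¼)*(-18112) = -4528)
-37013/r(-8) + A/29259 = -37013/(-1/151) - 4528/29259 = -37013*(-151) - 4528*1/29259 = 5588963 - 4528/29259 = 163527463889/29259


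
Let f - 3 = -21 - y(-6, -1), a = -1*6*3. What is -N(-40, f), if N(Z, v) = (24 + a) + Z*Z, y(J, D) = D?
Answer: -1606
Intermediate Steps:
a = -18 (a = -6*3 = -18)
f = -17 (f = 3 + (-21 - 1*(-1)) = 3 + (-21 + 1) = 3 - 20 = -17)
N(Z, v) = 6 + Z**2 (N(Z, v) = (24 - 18) + Z*Z = 6 + Z**2)
-N(-40, f) = -(6 + (-40)**2) = -(6 + 1600) = -1*1606 = -1606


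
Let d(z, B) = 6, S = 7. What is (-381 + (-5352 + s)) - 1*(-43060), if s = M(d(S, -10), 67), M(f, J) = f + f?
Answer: 37339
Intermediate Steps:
M(f, J) = 2*f
s = 12 (s = 2*6 = 12)
(-381 + (-5352 + s)) - 1*(-43060) = (-381 + (-5352 + 12)) - 1*(-43060) = (-381 - 5340) + 43060 = -5721 + 43060 = 37339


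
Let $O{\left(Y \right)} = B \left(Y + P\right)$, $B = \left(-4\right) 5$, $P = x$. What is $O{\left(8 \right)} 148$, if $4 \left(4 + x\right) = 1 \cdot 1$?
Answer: $-12580$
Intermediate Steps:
$x = - \frac{15}{4}$ ($x = -4 + \frac{1 \cdot 1}{4} = -4 + \frac{1}{4} \cdot 1 = -4 + \frac{1}{4} = - \frac{15}{4} \approx -3.75$)
$P = - \frac{15}{4} \approx -3.75$
$B = -20$
$O{\left(Y \right)} = 75 - 20 Y$ ($O{\left(Y \right)} = - 20 \left(Y - \frac{15}{4}\right) = - 20 \left(- \frac{15}{4} + Y\right) = 75 - 20 Y$)
$O{\left(8 \right)} 148 = \left(75 - 160\right) 148 = \left(-85\right) 148 = -12580$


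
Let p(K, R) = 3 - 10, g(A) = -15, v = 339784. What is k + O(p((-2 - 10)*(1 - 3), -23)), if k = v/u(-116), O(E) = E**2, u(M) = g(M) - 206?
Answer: -328955/221 ≈ -1488.5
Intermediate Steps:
u(M) = -221 (u(M) = -15 - 206 = -221)
p(K, R) = -7
k = -339784/221 (k = 339784/(-221) = 339784*(-1/221) = -339784/221 ≈ -1537.5)
k + O(p((-2 - 10)*(1 - 3), -23)) = -339784/221 + (-7)**2 = -339784/221 + 49 = -328955/221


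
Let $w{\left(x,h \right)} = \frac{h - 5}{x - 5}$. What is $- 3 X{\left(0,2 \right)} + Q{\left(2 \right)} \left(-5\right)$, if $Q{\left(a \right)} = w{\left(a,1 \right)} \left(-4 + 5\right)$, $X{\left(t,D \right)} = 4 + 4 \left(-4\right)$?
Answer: $\frac{88}{3} \approx 29.333$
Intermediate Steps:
$X{\left(t,D \right)} = -12$ ($X{\left(t,D \right)} = 4 - 16 = -12$)
$w{\left(x,h \right)} = \frac{-5 + h}{-5 + x}$
$Q{\left(a \right)} = - \frac{4}{-5 + a}$ ($Q{\left(a \right)} = \frac{-5 + 1}{-5 + a} \left(-4 + 5\right) = \frac{1}{-5 + a} \left(-4\right) 1 = - \frac{4}{-5 + a} 1 = - \frac{4}{-5 + a}$)
$- 3 X{\left(0,2 \right)} + Q{\left(2 \right)} \left(-5\right) = \left(-3\right) \left(-12\right) + - \frac{4}{-5 + 2} \left(-5\right) = 36 + - \frac{4}{-3} \left(-5\right) = 36 + \left(-4\right) \left(- \frac{1}{3}\right) \left(-5\right) = 36 + \frac{4}{3} \left(-5\right) = 36 - \frac{20}{3} = \frac{88}{3}$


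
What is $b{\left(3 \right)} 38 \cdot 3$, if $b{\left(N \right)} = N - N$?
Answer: $0$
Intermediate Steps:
$b{\left(N \right)} = 0$
$b{\left(3 \right)} 38 \cdot 3 = 0 \cdot 38 \cdot 3 = 0 \cdot 3 = 0$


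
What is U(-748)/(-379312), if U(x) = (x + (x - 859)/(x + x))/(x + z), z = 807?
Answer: 18939/567450752 ≈ 3.3376e-5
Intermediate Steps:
U(x) = (x + (-859 + x)/(2*x))/(807 + x) (U(x) = (x + (x - 859)/(x + x))/(x + 807) = (x + (-859 + x)/((2*x)))/(807 + x) = (x + (-859 + x)*(1/(2*x)))/(807 + x) = (x + (-859 + x)/(2*x))/(807 + x))
U(-748)/(-379312) = ((½)*(-859 - 748 + 2*(-748)²)/(-748*(807 - 748)))/(-379312) = ((½)*(-1/748)*(-859 - 748 + 2*559504)/59)*(-1/379312) = ((½)*(-1/748)*(1/59)*(-859 - 748 + 1119008))*(-1/379312) = ((½)*(-1/748)*(1/59)*1117401)*(-1/379312) = -18939/1496*(-1/379312) = 18939/567450752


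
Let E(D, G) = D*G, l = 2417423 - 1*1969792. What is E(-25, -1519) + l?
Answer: 485606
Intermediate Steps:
l = 447631 (l = 2417423 - 1969792 = 447631)
E(-25, -1519) + l = -25*(-1519) + 447631 = 37975 + 447631 = 485606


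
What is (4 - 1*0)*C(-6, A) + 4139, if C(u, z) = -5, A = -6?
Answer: 4119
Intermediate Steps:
(4 - 1*0)*C(-6, A) + 4139 = (4 - 1*0)*(-5) + 4139 = (4 + 0)*(-5) + 4139 = 4*(-5) + 4139 = -20 + 4139 = 4119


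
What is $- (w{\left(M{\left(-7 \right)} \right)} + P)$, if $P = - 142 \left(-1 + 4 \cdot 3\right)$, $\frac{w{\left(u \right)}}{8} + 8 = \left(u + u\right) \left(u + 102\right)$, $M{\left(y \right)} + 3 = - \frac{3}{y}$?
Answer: $\frac{280122}{49} \approx 5716.8$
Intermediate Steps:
$M{\left(y \right)} = -3 - \frac{3}{y}$
$w{\left(u \right)} = -64 + 16 u \left(102 + u\right)$ ($w{\left(u \right)} = -64 + 8 \left(u + u\right) \left(u + 102\right) = -64 + 8 \cdot 2 u \left(102 + u\right) = -64 + 16 u \left(102 + u\right)$)
$P = -1562$ ($P = - 142 \left(-1 + 12\right) = \left(-142\right) 11 = -1562$)
$- (w{\left(M{\left(-7 \right)} \right)} + P) = - (\left(-64 + 16 \left(-3 - \frac{3}{-7}\right)^{2} + 1632 \left(-3 - \frac{3}{-7}\right)\right) - 1562) = - (\left(-64 + 16 \left(-3 - - \frac{3}{7}\right)^{2} + 1632 \left(-3 - - \frac{3}{7}\right)\right) - 1562) = - (\left(-64 + 16 \left(-3 + \frac{3}{7}\right)^{2} + 1632 \left(-3 + \frac{3}{7}\right)\right) - 1562) = - (\left(-64 + 16 \left(- \frac{18}{7}\right)^{2} + 1632 \left(- \frac{18}{7}\right)\right) - 1562) = - (\left(-64 + 16 \cdot \frac{324}{49} - \frac{29376}{7}\right) - 1562) = - (\left(-64 + \frac{5184}{49} - \frac{29376}{7}\right) - 1562) = - (- \frac{203584}{49} - 1562) = \left(-1\right) \left(- \frac{280122}{49}\right) = \frac{280122}{49}$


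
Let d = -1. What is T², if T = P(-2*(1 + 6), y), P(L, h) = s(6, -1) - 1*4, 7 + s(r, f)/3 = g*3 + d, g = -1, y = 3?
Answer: 1369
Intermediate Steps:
s(r, f) = -33 (s(r, f) = -21 + 3*(-1*3 - 1) = -21 + 3*(-3 - 1) = -21 + 3*(-4) = -21 - 12 = -33)
P(L, h) = -37 (P(L, h) = -33 - 1*4 = -33 - 4 = -37)
T = -37
T² = (-37)² = 1369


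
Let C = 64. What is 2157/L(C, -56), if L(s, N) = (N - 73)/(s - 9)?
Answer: -39545/43 ≈ -919.65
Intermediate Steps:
L(s, N) = (-73 + N)/(-9 + s)
2157/L(C, -56) = 2157/(((-73 - 56)/(-9 + 64))) = 2157/((-129/55)) = 2157/(((1/55)*(-129))) = 2157/(-129/55) = 2157*(-55/129) = -39545/43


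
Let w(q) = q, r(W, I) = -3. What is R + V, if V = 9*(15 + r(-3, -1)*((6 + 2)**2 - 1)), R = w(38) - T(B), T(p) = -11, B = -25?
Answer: -1517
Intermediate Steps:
R = 49 (R = 38 - 1*(-11) = 38 + 11 = 49)
V = -1566 (V = 9*(15 - 3*((6 + 2)**2 - 1)) = 9*(15 - 3*(8**2 - 1)) = 9*(15 - 3*(64 - 1)) = 9*(15 - 3*63) = 9*(15 - 189) = 9*(-174) = -1566)
R + V = 49 - 1566 = -1517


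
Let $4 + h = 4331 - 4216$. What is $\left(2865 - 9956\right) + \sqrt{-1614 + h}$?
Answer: $-7091 + 3 i \sqrt{167} \approx -7091.0 + 38.769 i$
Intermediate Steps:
$h = 111$ ($h = -4 + \left(4331 - 4216\right) = -4 + 115 = 111$)
$\left(2865 - 9956\right) + \sqrt{-1614 + h} = \left(2865 - 9956\right) + \sqrt{-1614 + 111} = -7091 + \sqrt{-1503} = -7091 + 3 i \sqrt{167}$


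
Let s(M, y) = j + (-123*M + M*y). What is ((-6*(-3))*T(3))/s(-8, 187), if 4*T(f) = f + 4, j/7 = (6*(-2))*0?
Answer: -63/1024 ≈ -0.061523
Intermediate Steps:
j = 0 (j = 7*((6*(-2))*0) = 7*(-12*0) = 7*0 = 0)
T(f) = 1 + f/4 (T(f) = (f + 4)/4 = (4 + f)/4 = 1 + f/4)
s(M, y) = -123*M + M*y (s(M, y) = 0 + (-123*M + M*y) = -123*M + M*y)
((-6*(-3))*T(3))/s(-8, 187) = ((-6*(-3))*(1 + (1/4)*3))/((-8*(-123 + 187))) = (18*(1 + 3/4))/((-8*64)) = (18*(7/4))/(-512) = (63/2)*(-1/512) = -63/1024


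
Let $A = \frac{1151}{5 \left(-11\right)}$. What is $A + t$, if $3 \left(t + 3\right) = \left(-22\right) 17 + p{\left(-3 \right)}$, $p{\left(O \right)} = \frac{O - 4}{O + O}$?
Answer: $- \frac{146723}{990} \approx -148.21$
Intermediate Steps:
$p{\left(O \right)} = \frac{-4 + O}{2 O}$
$A = - \frac{1151}{55}$ ($A = \frac{1151}{-55} = 1151 \left(- \frac{1}{55}\right) = - \frac{1151}{55} \approx -20.927$)
$t = - \frac{2291}{18}$ ($t = -3 + \frac{\left(-22\right) 17 + \frac{-4 - 3}{2 \left(-3\right)}}{3} = -3 + \frac{-374 + \frac{1}{2} \left(- \frac{1}{3}\right) \left(-7\right)}{3} = -3 + \frac{-374 + \frac{7}{6}}{3} = -3 + \frac{1}{3} \left(- \frac{2237}{6}\right) = -3 - \frac{2237}{18} = - \frac{2291}{18} \approx -127.28$)
$A + t = - \frac{1151}{55} - \frac{2291}{18} = - \frac{146723}{990}$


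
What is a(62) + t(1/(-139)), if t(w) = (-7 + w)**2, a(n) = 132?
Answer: 3499048/19321 ≈ 181.10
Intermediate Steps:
a(62) + t(1/(-139)) = 132 + (-7 + 1/(-139))**2 = 132 + (-7 - 1/139)**2 = 132 + (-974/139)**2 = 132 + 948676/19321 = 3499048/19321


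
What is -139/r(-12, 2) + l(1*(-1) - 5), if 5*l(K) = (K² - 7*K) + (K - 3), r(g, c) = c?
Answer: -557/10 ≈ -55.700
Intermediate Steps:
l(K) = -⅗ - 6*K/5 + K²/5 (l(K) = ((K² - 7*K) + (K - 3))/5 = ((K² - 7*K) + (-3 + K))/5 = (-3 + K² - 6*K)/5 = -⅗ - 6*K/5 + K²/5)
-139/r(-12, 2) + l(1*(-1) - 5) = -139/2 + (-⅗ - 6*(1*(-1) - 5)/5 + (1*(-1) - 5)²/5) = (½)*(-139) + (-⅗ - 6*(-1 - 5)/5 + (-1 - 5)²/5) = -139/2 + (-⅗ - 6/5*(-6) + (⅕)*(-6)²) = -139/2 + (-⅗ + 36/5 + (⅕)*36) = -139/2 + (-⅗ + 36/5 + 36/5) = -139/2 + 69/5 = -557/10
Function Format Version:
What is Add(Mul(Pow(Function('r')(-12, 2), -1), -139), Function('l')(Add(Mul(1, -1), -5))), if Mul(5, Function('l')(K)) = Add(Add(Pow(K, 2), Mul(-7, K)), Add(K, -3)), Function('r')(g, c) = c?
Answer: Rational(-557, 10) ≈ -55.700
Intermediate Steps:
Function('l')(K) = Add(Rational(-3, 5), Mul(Rational(-6, 5), K), Mul(Rational(1, 5), Pow(K, 2))) (Function('l')(K) = Mul(Rational(1, 5), Add(Add(Pow(K, 2), Mul(-7, K)), Add(K, -3))) = Mul(Rational(1, 5), Add(Add(Pow(K, 2), Mul(-7, K)), Add(-3, K))) = Mul(Rational(1, 5), Add(-3, Pow(K, 2), Mul(-6, K))) = Add(Rational(-3, 5), Mul(Rational(-6, 5), K), Mul(Rational(1, 5), Pow(K, 2))))
Add(Mul(Pow(Function('r')(-12, 2), -1), -139), Function('l')(Add(Mul(1, -1), -5))) = Add(Mul(Pow(2, -1), -139), Add(Rational(-3, 5), Mul(Rational(-6, 5), Add(Mul(1, -1), -5)), Mul(Rational(1, 5), Pow(Add(Mul(1, -1), -5), 2)))) = Add(Mul(Rational(1, 2), -139), Add(Rational(-3, 5), Mul(Rational(-6, 5), Add(-1, -5)), Mul(Rational(1, 5), Pow(Add(-1, -5), 2)))) = Add(Rational(-139, 2), Add(Rational(-3, 5), Mul(Rational(-6, 5), -6), Mul(Rational(1, 5), Pow(-6, 2)))) = Add(Rational(-139, 2), Add(Rational(-3, 5), Rational(36, 5), Mul(Rational(1, 5), 36))) = Add(Rational(-139, 2), Add(Rational(-3, 5), Rational(36, 5), Rational(36, 5))) = Add(Rational(-139, 2), Rational(69, 5)) = Rational(-557, 10)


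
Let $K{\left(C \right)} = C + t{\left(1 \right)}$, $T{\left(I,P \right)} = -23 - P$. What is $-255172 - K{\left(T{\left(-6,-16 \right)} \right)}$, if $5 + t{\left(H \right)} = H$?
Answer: $-255161$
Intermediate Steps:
$t{\left(H \right)} = -5 + H$
$K{\left(C \right)} = -4 + C$ ($K{\left(C \right)} = C + \left(-5 + 1\right) = C - 4 = -4 + C$)
$-255172 - K{\left(T{\left(-6,-16 \right)} \right)} = -255172 - \left(-4 - 7\right) = -255172 - -11 = -255172 + 11 = -255161$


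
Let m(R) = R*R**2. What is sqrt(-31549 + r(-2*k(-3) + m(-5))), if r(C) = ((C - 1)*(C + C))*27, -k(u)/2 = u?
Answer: 25*sqrt(1583) ≈ 994.67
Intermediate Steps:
m(R) = R**3
k(u) = -2*u
r(C) = 54*C*(-1 + C) (r(C) = ((-1 + C)*(2*C))*27 = (2*C*(-1 + C))*27 = 54*C*(-1 + C))
sqrt(-31549 + r(-2*k(-3) + m(-5))) = sqrt(-31549 + 54*(-(-4)*(-3) + (-5)**3)*(-1 + (-(-4)*(-3) + (-5)**3))) = sqrt(-31549 + 54*(-2*6 - 125)*(-1 + (-2*6 - 125))) = sqrt(-31549 + 54*(-12 - 125)*(-1 + (-12 - 125))) = sqrt(-31549 + 54*(-137)*(-1 - 137)) = sqrt(-31549 + 54*(-137)*(-138)) = sqrt(-31549 + 1020924) = sqrt(989375) = 25*sqrt(1583)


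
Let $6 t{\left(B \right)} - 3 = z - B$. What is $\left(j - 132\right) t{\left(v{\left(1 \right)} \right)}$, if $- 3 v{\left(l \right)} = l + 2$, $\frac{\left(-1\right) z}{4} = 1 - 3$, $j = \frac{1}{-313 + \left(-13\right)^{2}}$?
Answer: $- \frac{19009}{72} \approx -264.01$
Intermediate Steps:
$j = - \frac{1}{144}$ ($j = \frac{1}{-313 + 169} = \frac{1}{-144} = - \frac{1}{144} \approx -0.0069444$)
$z = 8$ ($z = - 4 \left(1 - 3\right) = \left(-4\right) \left(-2\right) = 8$)
$v{\left(l \right)} = - \frac{2}{3} - \frac{l}{3}$ ($v{\left(l \right)} = - \frac{l + 2}{3} = - \frac{2 + l}{3} = - \frac{2}{3} - \frac{l}{3}$)
$t{\left(B \right)} = \frac{11}{6} - \frac{B}{6}$ ($t{\left(B \right)} = \frac{1}{2} + \frac{8 - B}{6} = \frac{1}{2} - \left(- \frac{4}{3} + \frac{B}{6}\right) = \frac{11}{6} - \frac{B}{6}$)
$\left(j - 132\right) t{\left(v{\left(1 \right)} \right)} = \left(- \frac{1}{144} - 132\right) \left(\frac{11}{6} - \frac{- \frac{2}{3} - \frac{1}{3}}{6}\right) = - \frac{19009 \left(\frac{11}{6} - \frac{- \frac{2}{3} - \frac{1}{3}}{6}\right)}{144} = - \frac{19009 \left(\frac{11}{6} - - \frac{1}{6}\right)}{144} = - \frac{19009 \left(\frac{11}{6} + \frac{1}{6}\right)}{144} = \left(- \frac{19009}{144}\right) 2 = - \frac{19009}{72}$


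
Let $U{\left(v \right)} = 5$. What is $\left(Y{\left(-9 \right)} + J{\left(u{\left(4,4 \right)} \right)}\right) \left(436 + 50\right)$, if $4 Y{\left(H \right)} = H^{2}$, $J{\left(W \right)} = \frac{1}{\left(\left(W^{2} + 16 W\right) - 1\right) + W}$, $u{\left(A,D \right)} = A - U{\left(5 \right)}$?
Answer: $\frac{333639}{34} \approx 9812.9$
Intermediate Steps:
$u{\left(A,D \right)} = -5 + A$ ($u{\left(A,D \right)} = A - 5 = -5 + A$)
$J{\left(W \right)} = \frac{1}{-1 + W^{2} + 17 W}$ ($J{\left(W \right)} = \frac{1}{\left(-1 + W^{2} + 16 W\right) + W} = \frac{1}{-1 + W^{2} + 17 W}$)
$Y{\left(H \right)} = \frac{H^{2}}{4}$
$\left(Y{\left(-9 \right)} + J{\left(u{\left(4,4 \right)} \right)}\right) \left(436 + 50\right) = \left(\frac{\left(-9\right)^{2}}{4} + \frac{1}{-1 + \left(-5 + 4\right)^{2} + 17 \left(-5 + 4\right)}\right) \left(436 + 50\right) = \left(\frac{1}{4} \cdot 81 + \frac{1}{-1 + \left(-1\right)^{2} + 17 \left(-1\right)}\right) 486 = \left(\frac{81}{4} + \frac{1}{-1 + 1 - 17}\right) 486 = \left(\frac{81}{4} + \frac{1}{-17}\right) 486 = \left(\frac{81}{4} - \frac{1}{17}\right) 486 = \frac{1373}{68} \cdot 486 = \frac{333639}{34}$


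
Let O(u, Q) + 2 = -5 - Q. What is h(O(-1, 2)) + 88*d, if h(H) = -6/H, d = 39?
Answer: 10298/3 ≈ 3432.7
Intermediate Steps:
O(u, Q) = -7 - Q (O(u, Q) = -2 + (-5 - Q) = -7 - Q)
h(O(-1, 2)) + 88*d = -6/(-7 - 1*2) + 88*39 = -6/(-7 - 2) + 3432 = -6/(-9) + 3432 = -6*(-⅑) + 3432 = ⅔ + 3432 = 10298/3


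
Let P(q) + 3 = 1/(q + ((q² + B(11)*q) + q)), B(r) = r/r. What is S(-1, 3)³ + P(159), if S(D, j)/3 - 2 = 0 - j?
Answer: -772739/25758 ≈ -30.000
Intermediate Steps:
B(r) = 1
S(D, j) = 6 - 3*j (S(D, j) = 6 + 3*(0 - j) = 6 + 3*(-j) = 6 - 3*j)
P(q) = -3 + 1/(q² + 3*q) (P(q) = -3 + 1/(q + ((q² + 1*q) + q)) = -3 + 1/(q + ((q² + q) + q)) = -3 + 1/(q + ((q + q²) + q)) = -3 + 1/(q + (q² + 2*q)) = -3 + 1/(q² + 3*q))
S(-1, 3)³ + P(159) = (6 - 3*3)³ + (1 - 9*159 - 3*159²)/(159*(3 + 159)) = (6 - 9)³ + (1/159)*(1 - 1431 - 3*25281)/162 = (-3)³ + (1/159)*(1/162)*(1 - 1431 - 75843) = -27 + (1/159)*(1/162)*(-77273) = -27 - 77273/25758 = -772739/25758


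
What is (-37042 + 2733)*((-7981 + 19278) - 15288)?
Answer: 136927219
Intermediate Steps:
(-37042 + 2733)*((-7981 + 19278) - 15288) = -34309*(11297 - 15288) = -34309*(-3991) = 136927219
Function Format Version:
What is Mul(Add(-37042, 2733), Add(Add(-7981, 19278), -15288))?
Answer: 136927219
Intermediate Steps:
Mul(Add(-37042, 2733), Add(Add(-7981, 19278), -15288)) = Mul(-34309, Add(11297, -15288)) = Mul(-34309, -3991) = 136927219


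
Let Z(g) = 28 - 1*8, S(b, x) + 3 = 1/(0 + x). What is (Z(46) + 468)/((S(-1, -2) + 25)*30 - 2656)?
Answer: -488/2011 ≈ -0.24267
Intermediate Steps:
S(b, x) = -3 + 1/x (S(b, x) = -3 + 1/(0 + x) = -3 + 1/x)
Z(g) = 20 (Z(g) = 28 - 8 = 20)
(Z(46) + 468)/((S(-1, -2) + 25)*30 - 2656) = (20 + 468)/(((-3 + 1/(-2)) + 25)*30 - 2656) = 488/(((-3 - 1/2) + 25)*30 - 2656) = 488/((-7/2 + 25)*30 - 2656) = 488/((43/2)*30 - 2656) = 488/(645 - 2656) = 488/(-2011) = 488*(-1/2011) = -488/2011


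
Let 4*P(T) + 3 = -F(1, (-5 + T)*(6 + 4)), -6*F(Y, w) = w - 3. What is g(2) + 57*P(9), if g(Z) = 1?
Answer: 369/8 ≈ 46.125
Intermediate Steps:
F(Y, w) = 1/2 - w/6 (F(Y, w) = -(w - 3)/6 = -(-3 + w)/6 = 1/2 - w/6)
P(T) = -71/24 + 5*T/12 (P(T) = -3/4 + (-(1/2 - (-5 + T)*(6 + 4)/6))/4 = -3/4 + (-(1/2 - (-5 + T)*10/6))/4 = -3/4 + (-(1/2 - (-50 + 10*T)/6))/4 = -3/4 + (-(1/2 + (25/3 - 5*T/3)))/4 = -3/4 + (-(53/6 - 5*T/3))/4 = -3/4 + (-53/6 + 5*T/3)/4 = -3/4 + (-53/24 + 5*T/12) = -71/24 + 5*T/12)
g(2) + 57*P(9) = 1 + 57*(-71/24 + (5/12)*9) = 1 + 57*(-71/24 + 15/4) = 1 + 57*(19/24) = 1 + 361/8 = 369/8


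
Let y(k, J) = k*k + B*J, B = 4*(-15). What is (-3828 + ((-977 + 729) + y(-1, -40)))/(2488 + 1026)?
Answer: -1675/3514 ≈ -0.47666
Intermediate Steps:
B = -60
y(k, J) = k² - 60*J (y(k, J) = k*k - 60*J = k² - 60*J)
(-3828 + ((-977 + 729) + y(-1, -40)))/(2488 + 1026) = (-3828 + ((-977 + 729) + ((-1)² - 60*(-40))))/(2488 + 1026) = (-3828 + (-248 + (1 + 2400)))/3514 = (-3828 + (-248 + 2401))*(1/3514) = (-3828 + 2153)*(1/3514) = -1675*1/3514 = -1675/3514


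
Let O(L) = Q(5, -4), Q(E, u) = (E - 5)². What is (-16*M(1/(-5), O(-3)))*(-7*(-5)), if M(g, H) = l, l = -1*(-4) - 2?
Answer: -1120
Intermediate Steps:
Q(E, u) = (-5 + E)²
O(L) = 0 (O(L) = (-5 + 5)² = 0² = 0)
l = 2 (l = 4 - 2 = 2)
M(g, H) = 2
(-16*M(1/(-5), O(-3)))*(-7*(-5)) = (-16*2)*(-7*(-5)) = -32*35 = -1120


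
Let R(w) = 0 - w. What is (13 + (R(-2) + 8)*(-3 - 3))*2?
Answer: -94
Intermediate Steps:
R(w) = -w
(13 + (R(-2) + 8)*(-3 - 3))*2 = (13 + (-1*(-2) + 8)*(-3 - 3))*2 = (13 + (2 + 8)*(-6))*2 = (13 + 10*(-6))*2 = (13 - 60)*2 = -47*2 = -94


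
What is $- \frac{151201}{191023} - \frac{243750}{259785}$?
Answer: $- \frac{5722773869}{3308327337} \approx -1.7298$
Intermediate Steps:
$- \frac{151201}{191023} - \frac{243750}{259785} = \left(-151201\right) \frac{1}{191023} - \frac{16250}{17319} = - \frac{151201}{191023} - \frac{16250}{17319} = - \frac{5722773869}{3308327337}$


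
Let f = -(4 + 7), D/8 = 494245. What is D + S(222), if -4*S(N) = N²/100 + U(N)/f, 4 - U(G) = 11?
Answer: 2174610147/550 ≈ 3.9538e+6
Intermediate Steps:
D = 3953960 (D = 8*494245 = 3953960)
U(G) = -7 (U(G) = 4 - 1*11 = 4 - 11 = -7)
f = -11 ≈ -11.000
S(N) = -7/44 - N²/400 (S(N) = -(N²/100 - 7/(-11))/4 = -(N²*(1/100) - 7*(-1/11))/4 = -(N²/100 + 7/11)/4 = -(7/11 + N²/100)/4 = -7/44 - N²/400)
D + S(222) = 3953960 + (-7/44 - 1/400*222²) = 3953960 + (-7/44 - 1/400*49284) = 3953960 + (-7/44 - 12321/100) = 3953960 - 67853/550 = 2174610147/550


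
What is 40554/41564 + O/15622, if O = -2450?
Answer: 132925697/162328202 ≈ 0.81887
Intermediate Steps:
40554/41564 + O/15622 = 40554/41564 - 2450/15622 = 40554*(1/41564) - 2450*1/15622 = 20277/20782 - 1225/7811 = 132925697/162328202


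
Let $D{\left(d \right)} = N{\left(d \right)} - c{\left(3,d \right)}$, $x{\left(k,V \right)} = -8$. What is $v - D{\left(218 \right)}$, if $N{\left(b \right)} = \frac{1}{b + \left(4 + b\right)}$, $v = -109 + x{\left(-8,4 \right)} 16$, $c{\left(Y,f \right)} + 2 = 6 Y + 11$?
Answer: $- \frac{92401}{440} \approx -210.0$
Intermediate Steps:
$c{\left(Y,f \right)} = 9 + 6 Y$ ($c{\left(Y,f \right)} = -2 + \left(6 Y + 11\right) = -2 + \left(11 + 6 Y\right) = 9 + 6 Y$)
$v = -237$ ($v = -109 - 128 = -237$)
$N{\left(b \right)} = \frac{1}{4 + 2 b}$
$D{\left(d \right)} = -27 + \frac{1}{2 \left(2 + d\right)}$ ($D{\left(d \right)} = \frac{1}{2 \left(2 + d\right)} - \left(9 + 6 \cdot 3\right) = \frac{1}{2 \left(2 + d\right)} - \left(9 + 18\right) = \frac{1}{2 \left(2 + d\right)} - 27 = -27 + \frac{1}{2 \left(2 + d\right)}$)
$v - D{\left(218 \right)} = -237 - \frac{-107 - 11772}{2 \left(2 + 218\right)} = -237 - \frac{-107 - 11772}{2 \cdot 220} = -237 - \frac{1}{2} \cdot \frac{1}{220} \left(-11879\right) = -237 - - \frac{11879}{440} = -237 + \frac{11879}{440} = - \frac{92401}{440}$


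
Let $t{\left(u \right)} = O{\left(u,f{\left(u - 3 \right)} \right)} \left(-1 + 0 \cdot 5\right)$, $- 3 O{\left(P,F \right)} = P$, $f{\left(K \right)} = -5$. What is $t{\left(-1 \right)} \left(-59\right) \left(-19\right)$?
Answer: $- \frac{1121}{3} \approx -373.67$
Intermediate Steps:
$O{\left(P,F \right)} = - \frac{P}{3}$
$t{\left(u \right)} = \frac{u}{3}$ ($t{\left(u \right)} = - \frac{u}{3} \left(-1 + 0 \cdot 5\right) = - \frac{u}{3} \left(-1 + 0\right) = - \frac{u}{3} \left(-1\right) = \frac{u}{3}$)
$t{\left(-1 \right)} \left(-59\right) \left(-19\right) = \frac{1}{3} \left(-1\right) \left(-59\right) \left(-19\right) = \left(- \frac{1}{3}\right) \left(-59\right) \left(-19\right) = \frac{59}{3} \left(-19\right) = - \frac{1121}{3}$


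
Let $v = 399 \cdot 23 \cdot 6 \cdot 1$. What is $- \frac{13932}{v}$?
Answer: $- \frac{774}{3059} \approx -0.25302$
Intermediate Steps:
$v = 55062$ ($v = 399 \cdot 23 \cdot 6 = 399 \cdot 138 = 55062$)
$- \frac{13932}{v} = - \frac{13932}{55062} = \left(-13932\right) \frac{1}{55062} = - \frac{774}{3059}$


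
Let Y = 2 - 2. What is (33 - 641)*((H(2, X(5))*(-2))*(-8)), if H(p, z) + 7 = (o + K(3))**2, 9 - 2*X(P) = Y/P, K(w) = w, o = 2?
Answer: -175104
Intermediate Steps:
Y = 0
X(P) = 9/2 (X(P) = 9/2 - 0/P = 9/2 - 1/2*0 = 9/2 + 0 = 9/2)
H(p, z) = 18 (H(p, z) = -7 + (2 + 3)**2 = -7 + 5**2 = -7 + 25 = 18)
(33 - 641)*((H(2, X(5))*(-2))*(-8)) = (33 - 641)*((18*(-2))*(-8)) = -(-21888)*(-8) = -608*288 = -175104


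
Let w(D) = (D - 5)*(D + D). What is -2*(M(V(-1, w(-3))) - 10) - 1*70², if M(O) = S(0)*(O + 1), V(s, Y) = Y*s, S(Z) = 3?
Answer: -4598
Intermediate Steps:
w(D) = 2*D*(-5 + D) (w(D) = (-5 + D)*(2*D) = 2*D*(-5 + D))
M(O) = 3 + 3*O (M(O) = 3*(O + 1) = 3*(1 + O) = 3 + 3*O)
-2*(M(V(-1, w(-3))) - 10) - 1*70² = -2*((3 + 3*((2*(-3)*(-5 - 3))*(-1))) - 10) - 1*70² = -2*((3 + 3*((2*(-3)*(-8))*(-1))) - 10) - 1*4900 = -2*((3 + 3*(48*(-1))) - 10) - 4900 = -2*((3 + 3*(-48)) - 10) - 4900 = -2*((3 - 144) - 10) - 4900 = -2*(-141 - 10) - 4900 = -2*(-151) - 4900 = 302 - 4900 = -4598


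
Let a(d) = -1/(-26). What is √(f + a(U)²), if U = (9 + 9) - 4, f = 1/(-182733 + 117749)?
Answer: √261186942/422396 ≈ 0.038261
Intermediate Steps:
f = -1/64984 (f = 1/(-64984) = -1/64984 ≈ -1.5388e-5)
U = 14 (U = 18 - 4 = 14)
a(d) = 1/26 (a(d) = -1*(-1/26) = 1/26)
√(f + a(U)²) = √(-1/64984 + (1/26)²) = √(-1/64984 + 1/676) = √(16077/10982296) = √261186942/422396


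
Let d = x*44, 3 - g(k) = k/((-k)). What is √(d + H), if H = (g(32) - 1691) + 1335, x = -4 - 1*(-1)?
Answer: 22*I ≈ 22.0*I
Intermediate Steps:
x = -3 (x = -4 + 1 = -3)
g(k) = 4 (g(k) = 3 - k/((-k)) = 3 - k*(-1/k) = 3 - 1*(-1) = 3 + 1 = 4)
H = -352 (H = (4 - 1691) + 1335 = -1687 + 1335 = -352)
d = -132 (d = -3*44 = -132)
√(d + H) = √(-132 - 352) = √(-484) = 22*I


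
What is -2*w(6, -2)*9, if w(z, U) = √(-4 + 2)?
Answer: -18*I*√2 ≈ -25.456*I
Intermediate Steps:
w(z, U) = I*√2 (w(z, U) = √(-2) = I*√2)
-2*w(6, -2)*9 = -2*I*√2*9 = -18*I*√2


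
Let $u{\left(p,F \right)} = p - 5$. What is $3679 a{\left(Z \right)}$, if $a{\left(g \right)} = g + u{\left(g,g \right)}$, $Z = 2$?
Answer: $-3679$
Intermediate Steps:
$u{\left(p,F \right)} = -5 + p$
$a{\left(g \right)} = -5 + 2 g$ ($a{\left(g \right)} = g + \left(-5 + g\right) = -5 + 2 g$)
$3679 a{\left(Z \right)} = 3679 \left(-5 + 2 \cdot 2\right) = 3679 \left(-5 + 4\right) = 3679 \left(-1\right) = -3679$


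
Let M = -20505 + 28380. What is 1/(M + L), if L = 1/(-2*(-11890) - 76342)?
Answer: 52562/413925749 ≈ 0.00012698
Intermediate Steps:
M = 7875
L = -1/52562 (L = 1/(23780 - 76342) = 1/(-52562) = -1/52562 ≈ -1.9025e-5)
1/(M + L) = 1/(7875 - 1/52562) = 1/(413925749/52562) = 52562/413925749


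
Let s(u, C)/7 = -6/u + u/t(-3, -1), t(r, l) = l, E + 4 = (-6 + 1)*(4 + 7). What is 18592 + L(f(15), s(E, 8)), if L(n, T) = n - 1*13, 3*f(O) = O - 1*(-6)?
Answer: 18586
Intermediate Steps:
E = -59 (E = -4 + (-6 + 1)*(4 + 7) = -4 - 5*11 = -4 - 55 = -59)
f(O) = 2 + O/3 (f(O) = (O - 1*(-6))/3 = (O + 6)/3 = (6 + O)/3 = 2 + O/3)
s(u, C) = -42/u - 7*u (s(u, C) = 7*(-6/u + u/(-1)) = 7*(-6/u + u*(-1)) = 7*(-6/u - u) = 7*(-u - 6/u) = -42/u - 7*u)
L(n, T) = -13 + n (L(n, T) = n - 13 = -13 + n)
18592 + L(f(15), s(E, 8)) = 18592 + (-13 + (2 + (1/3)*15)) = 18592 + (-13 + (2 + 5)) = 18592 + (-13 + 7) = 18592 - 6 = 18586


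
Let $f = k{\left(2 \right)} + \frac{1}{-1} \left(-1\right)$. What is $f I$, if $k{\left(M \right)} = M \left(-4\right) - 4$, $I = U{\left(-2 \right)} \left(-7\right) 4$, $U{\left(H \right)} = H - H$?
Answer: $0$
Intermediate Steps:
$U{\left(H \right)} = 0$
$I = 0$ ($I = 0 \left(-7\right) 4 = 0 \cdot 4 = 0$)
$k{\left(M \right)} = -4 - 4 M$ ($k{\left(M \right)} = - 4 M - 4 = -4 - 4 M$)
$f = -11$ ($f = \left(-4 - 8\right) + \frac{1}{-1} \left(-1\right) = \left(-4 - 8\right) - -1 = -12 + 1 = -11$)
$f I = \left(-11\right) 0 = 0$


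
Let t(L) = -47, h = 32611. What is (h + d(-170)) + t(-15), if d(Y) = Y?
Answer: 32394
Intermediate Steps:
(h + d(-170)) + t(-15) = (32611 - 170) - 47 = 32441 - 47 = 32394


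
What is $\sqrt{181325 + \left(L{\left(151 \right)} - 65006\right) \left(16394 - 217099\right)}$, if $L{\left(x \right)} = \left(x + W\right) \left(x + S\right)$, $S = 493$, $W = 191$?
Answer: $i \sqrt{31157664285} \approx 1.7652 \cdot 10^{5} i$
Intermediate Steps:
$L{\left(x \right)} = \left(191 + x\right) \left(493 + x\right)$ ($L{\left(x \right)} = \left(x + 191\right) \left(x + 493\right) = \left(191 + x\right) \left(493 + x\right)$)
$\sqrt{181325 + \left(L{\left(151 \right)} - 65006\right) \left(16394 - 217099\right)} = \sqrt{181325 + \left(\left(94163 + 151^{2} + 684 \cdot 151\right) - 65006\right) \left(16394 - 217099\right)} = \sqrt{181325 + \left(\left(94163 + 22801 + 103284\right) - 65006\right) \left(-200705\right)} = \sqrt{181325 + \left(220248 - 65006\right) \left(-200705\right)} = \sqrt{181325 + 155242 \left(-200705\right)} = \sqrt{181325 - 31157845610} = \sqrt{-31157664285} = i \sqrt{31157664285}$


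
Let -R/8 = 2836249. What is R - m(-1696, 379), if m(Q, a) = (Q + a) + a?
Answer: -22689054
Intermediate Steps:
m(Q, a) = Q + 2*a
R = -22689992 (R = -8*2836249 = -22689992)
R - m(-1696, 379) = -22689992 - (-1696 + 2*379) = -22689992 - (-1696 + 758) = -22689992 - 1*(-938) = -22689992 + 938 = -22689054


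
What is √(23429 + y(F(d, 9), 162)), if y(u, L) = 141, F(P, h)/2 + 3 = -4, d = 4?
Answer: √23570 ≈ 153.53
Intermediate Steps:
F(P, h) = -14 (F(P, h) = -6 + 2*(-4) = -6 - 8 = -14)
√(23429 + y(F(d, 9), 162)) = √(23429 + 141) = √23570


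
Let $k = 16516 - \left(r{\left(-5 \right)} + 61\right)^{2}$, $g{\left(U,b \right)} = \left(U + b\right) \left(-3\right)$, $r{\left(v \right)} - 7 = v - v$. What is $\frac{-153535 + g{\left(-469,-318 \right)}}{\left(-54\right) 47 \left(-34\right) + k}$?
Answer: $- \frac{75587}{49092} \approx -1.5397$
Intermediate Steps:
$r{\left(v \right)} = 7$ ($r{\left(v \right)} = 7 + \left(v - v\right) = 7 + 0 = 7$)
$g{\left(U,b \right)} = - 3 U - 3 b$
$k = 11892$ ($k = 16516 - \left(7 + 61\right)^{2} = 16516 - 68^{2} = 16516 - 4624 = 11892$)
$\frac{-153535 + g{\left(-469,-318 \right)}}{\left(-54\right) 47 \left(-34\right) + k} = \frac{-153535 - -2361}{\left(-54\right) 47 \left(-34\right) + 11892} = \frac{-153535 + \left(1407 + 954\right)}{\left(-2538\right) \left(-34\right) + 11892} = \frac{-153535 + 2361}{86292 + 11892} = - \frac{151174}{98184} = \left(-151174\right) \frac{1}{98184} = - \frac{75587}{49092}$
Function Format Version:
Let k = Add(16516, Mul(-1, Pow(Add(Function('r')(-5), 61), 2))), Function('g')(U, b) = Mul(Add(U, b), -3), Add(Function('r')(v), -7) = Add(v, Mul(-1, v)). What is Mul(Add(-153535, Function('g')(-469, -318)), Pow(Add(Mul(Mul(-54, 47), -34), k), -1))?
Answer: Rational(-75587, 49092) ≈ -1.5397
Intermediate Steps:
Function('r')(v) = 7 (Function('r')(v) = Add(7, Add(v, Mul(-1, v))) = Add(7, 0) = 7)
Function('g')(U, b) = Add(Mul(-3, U), Mul(-3, b))
k = 11892 (k = Add(16516, Mul(-1, Pow(Add(7, 61), 2))) = Add(16516, Mul(-1, Pow(68, 2))) = Add(16516, Mul(-1, 4624)) = Add(16516, -4624) = 11892)
Mul(Add(-153535, Function('g')(-469, -318)), Pow(Add(Mul(Mul(-54, 47), -34), k), -1)) = Mul(Add(-153535, Add(Mul(-3, -469), Mul(-3, -318))), Pow(Add(Mul(Mul(-54, 47), -34), 11892), -1)) = Mul(Add(-153535, Add(1407, 954)), Pow(Add(Mul(-2538, -34), 11892), -1)) = Mul(Add(-153535, 2361), Pow(Add(86292, 11892), -1)) = Mul(-151174, Pow(98184, -1)) = Mul(-151174, Rational(1, 98184)) = Rational(-75587, 49092)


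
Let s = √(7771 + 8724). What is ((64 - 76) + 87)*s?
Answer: 75*√16495 ≈ 9632.5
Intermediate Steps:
s = √16495 ≈ 128.43
((64 - 76) + 87)*s = ((64 - 76) + 87)*√16495 = (-12 + 87)*√16495 = 75*√16495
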